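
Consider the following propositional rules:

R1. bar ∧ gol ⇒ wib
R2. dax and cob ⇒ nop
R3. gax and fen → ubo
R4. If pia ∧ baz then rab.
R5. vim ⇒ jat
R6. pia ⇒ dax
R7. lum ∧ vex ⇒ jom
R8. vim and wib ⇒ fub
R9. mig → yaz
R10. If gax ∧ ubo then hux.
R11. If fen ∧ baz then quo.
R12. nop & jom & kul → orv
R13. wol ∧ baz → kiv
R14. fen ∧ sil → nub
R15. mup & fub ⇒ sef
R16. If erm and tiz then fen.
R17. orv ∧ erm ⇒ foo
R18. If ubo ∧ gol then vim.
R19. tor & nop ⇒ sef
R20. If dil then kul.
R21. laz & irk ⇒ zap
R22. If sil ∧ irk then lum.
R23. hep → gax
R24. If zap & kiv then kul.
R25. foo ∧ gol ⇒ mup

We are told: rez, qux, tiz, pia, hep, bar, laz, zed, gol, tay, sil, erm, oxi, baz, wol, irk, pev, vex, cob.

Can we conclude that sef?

Yes

wib  (by R1: bar, gol)
dax  (by R6: pia)
kiv  (by R13: wol, baz)
fen  (by R16: erm, tiz)
zap  (by R21: laz, irk)
lum  (by R22: sil, irk)
gax  (by R23: hep)
kul  (by R24: zap, kiv)
nop  (by R2: dax, cob)
ubo  (by R3: gax, fen)
jom  (by R7: lum, vex)
orv  (by R12: nop, jom, kul)
foo  (by R17: orv, erm)
vim  (by R18: ubo, gol)
mup  (by R25: foo, gol)
fub  (by R8: vim, wib)
sef  (by R15: mup, fub)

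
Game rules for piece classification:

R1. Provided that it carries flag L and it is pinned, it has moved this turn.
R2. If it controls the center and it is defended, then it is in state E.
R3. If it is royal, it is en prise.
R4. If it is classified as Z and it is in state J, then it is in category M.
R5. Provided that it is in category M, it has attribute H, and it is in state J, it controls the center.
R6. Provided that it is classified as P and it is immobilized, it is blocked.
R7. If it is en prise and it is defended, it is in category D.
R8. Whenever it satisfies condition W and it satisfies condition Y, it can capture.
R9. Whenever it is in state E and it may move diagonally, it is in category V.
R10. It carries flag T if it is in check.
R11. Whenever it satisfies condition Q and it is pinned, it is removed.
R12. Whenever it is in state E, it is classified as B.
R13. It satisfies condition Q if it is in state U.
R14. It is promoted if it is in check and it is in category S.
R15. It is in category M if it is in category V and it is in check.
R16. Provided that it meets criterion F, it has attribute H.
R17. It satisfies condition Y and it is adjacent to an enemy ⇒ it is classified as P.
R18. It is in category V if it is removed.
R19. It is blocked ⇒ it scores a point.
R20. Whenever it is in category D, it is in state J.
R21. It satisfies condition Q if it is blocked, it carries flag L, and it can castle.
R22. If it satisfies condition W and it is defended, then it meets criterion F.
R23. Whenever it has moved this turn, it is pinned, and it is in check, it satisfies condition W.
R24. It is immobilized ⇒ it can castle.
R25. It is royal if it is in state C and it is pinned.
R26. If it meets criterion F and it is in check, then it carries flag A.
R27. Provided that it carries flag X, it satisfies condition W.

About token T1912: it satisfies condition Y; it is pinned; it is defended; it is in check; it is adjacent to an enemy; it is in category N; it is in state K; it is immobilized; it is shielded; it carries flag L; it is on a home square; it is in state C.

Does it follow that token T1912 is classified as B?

By R1 (it carries flag L, it is pinned): it has moved this turn.
By R17 (it satisfies condition Y, it is adjacent to an enemy): it is classified as P.
By R23 (it has moved this turn, it is pinned, it is in check): it satisfies condition W.
By R24 (it is immobilized): it can castle.
By R25 (it is in state C, it is pinned): it is royal.
By R3 (it is royal): it is en prise.
By R6 (it is classified as P, it is immobilized): it is blocked.
By R7 (it is en prise, it is defended): it is in category D.
By R20 (it is in category D): it is in state J.
By R21 (it is blocked, it carries flag L, it can castle): it satisfies condition Q.
By R22 (it satisfies condition W, it is defended): it meets criterion F.
By R11 (it satisfies condition Q, it is pinned): it is removed.
By R16 (it meets criterion F): it has attribute H.
By R18 (it is removed): it is in category V.
By R15 (it is in category V, it is in check): it is in category M.
By R5 (it is in category M, it has attribute H, it is in state J): it controls the center.
By R2 (it controls the center, it is defended): it is in state E.
By R12 (it is in state E): it is classified as B.

Yes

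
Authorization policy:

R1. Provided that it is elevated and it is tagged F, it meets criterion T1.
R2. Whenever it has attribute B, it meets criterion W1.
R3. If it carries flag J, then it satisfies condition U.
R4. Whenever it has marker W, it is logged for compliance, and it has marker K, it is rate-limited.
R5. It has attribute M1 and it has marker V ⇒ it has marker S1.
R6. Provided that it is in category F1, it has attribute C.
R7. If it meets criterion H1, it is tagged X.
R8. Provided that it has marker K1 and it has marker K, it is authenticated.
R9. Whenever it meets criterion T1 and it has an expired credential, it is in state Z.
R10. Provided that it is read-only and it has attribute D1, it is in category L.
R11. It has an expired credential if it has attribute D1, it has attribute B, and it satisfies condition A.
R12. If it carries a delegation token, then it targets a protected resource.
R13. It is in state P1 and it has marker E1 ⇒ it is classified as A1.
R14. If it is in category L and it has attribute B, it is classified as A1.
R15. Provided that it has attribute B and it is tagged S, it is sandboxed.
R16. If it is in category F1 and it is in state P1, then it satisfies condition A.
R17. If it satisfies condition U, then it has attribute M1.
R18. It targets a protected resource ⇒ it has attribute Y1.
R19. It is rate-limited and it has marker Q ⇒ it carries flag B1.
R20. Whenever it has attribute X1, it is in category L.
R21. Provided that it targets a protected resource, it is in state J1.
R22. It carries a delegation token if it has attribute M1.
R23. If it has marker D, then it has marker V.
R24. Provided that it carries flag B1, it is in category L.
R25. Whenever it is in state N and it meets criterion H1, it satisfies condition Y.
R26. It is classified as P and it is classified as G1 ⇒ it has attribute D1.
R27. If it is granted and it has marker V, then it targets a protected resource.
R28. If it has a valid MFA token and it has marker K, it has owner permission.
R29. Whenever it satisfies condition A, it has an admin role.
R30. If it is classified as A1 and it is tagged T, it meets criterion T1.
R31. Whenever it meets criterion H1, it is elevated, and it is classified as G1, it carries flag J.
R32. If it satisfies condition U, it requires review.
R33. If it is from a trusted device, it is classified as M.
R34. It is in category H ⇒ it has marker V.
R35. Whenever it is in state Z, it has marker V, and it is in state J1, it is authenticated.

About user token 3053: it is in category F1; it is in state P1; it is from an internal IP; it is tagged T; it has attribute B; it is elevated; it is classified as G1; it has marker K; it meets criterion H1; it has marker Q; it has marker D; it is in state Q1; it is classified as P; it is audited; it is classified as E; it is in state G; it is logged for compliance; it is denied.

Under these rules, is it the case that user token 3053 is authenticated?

No

Forward chaining from the given facts derives: meets criterion W1, has attribute C, is tagged X, satisfies condition A, has marker V, has attribute D1, has an admin role, carries flag J, satisfies condition U, has an expired credential, has attribute M1, carries a delegation token, requires review, has marker S1, targets a protected resource, has attribute Y1, is in state J1.
Rules concluding "it is authenticated": R8 needs "it has marker K1"; R35 needs "it is in state Z" — none of these are established.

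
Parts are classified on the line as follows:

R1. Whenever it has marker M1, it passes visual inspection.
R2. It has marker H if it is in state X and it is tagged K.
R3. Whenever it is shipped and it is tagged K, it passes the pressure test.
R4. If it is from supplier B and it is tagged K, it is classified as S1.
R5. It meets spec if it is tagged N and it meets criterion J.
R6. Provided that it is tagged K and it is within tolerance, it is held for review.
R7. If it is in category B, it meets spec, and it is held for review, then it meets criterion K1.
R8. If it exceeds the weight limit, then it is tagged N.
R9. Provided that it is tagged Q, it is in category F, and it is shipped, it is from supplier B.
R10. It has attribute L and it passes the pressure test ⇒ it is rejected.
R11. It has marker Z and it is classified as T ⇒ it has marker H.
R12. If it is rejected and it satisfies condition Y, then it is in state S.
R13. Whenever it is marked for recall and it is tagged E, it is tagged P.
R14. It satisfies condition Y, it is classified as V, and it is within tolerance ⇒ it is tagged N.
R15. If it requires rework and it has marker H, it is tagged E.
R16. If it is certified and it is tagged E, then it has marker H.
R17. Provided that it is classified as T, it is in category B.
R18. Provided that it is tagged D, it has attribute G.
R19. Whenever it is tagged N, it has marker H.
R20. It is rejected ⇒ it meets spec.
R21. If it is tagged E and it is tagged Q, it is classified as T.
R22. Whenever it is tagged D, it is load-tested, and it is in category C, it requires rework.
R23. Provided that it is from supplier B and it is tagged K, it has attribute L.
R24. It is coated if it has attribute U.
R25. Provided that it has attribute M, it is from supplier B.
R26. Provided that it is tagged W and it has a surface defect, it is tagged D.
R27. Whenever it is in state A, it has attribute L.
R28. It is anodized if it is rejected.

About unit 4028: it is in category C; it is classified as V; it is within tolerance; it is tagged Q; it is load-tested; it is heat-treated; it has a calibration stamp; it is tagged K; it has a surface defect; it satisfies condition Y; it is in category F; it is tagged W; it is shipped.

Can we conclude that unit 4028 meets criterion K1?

Yes

By R3 (it is shipped, it is tagged K): it passes the pressure test.
By R6 (it is tagged K, it is within tolerance): it is held for review.
By R9 (it is tagged Q, it is in category F, it is shipped): it is from supplier B.
By R14 (it satisfies condition Y, it is classified as V, it is within tolerance): it is tagged N.
By R19 (it is tagged N): it has marker H.
By R23 (it is from supplier B, it is tagged K): it has attribute L.
By R26 (it is tagged W, it has a surface defect): it is tagged D.
By R10 (it has attribute L, it passes the pressure test): it is rejected.
By R20 (it is rejected): it meets spec.
By R22 (it is tagged D, it is load-tested, it is in category C): it requires rework.
By R15 (it requires rework, it has marker H): it is tagged E.
By R21 (it is tagged E, it is tagged Q): it is classified as T.
By R17 (it is classified as T): it is in category B.
By R7 (it is in category B, it meets spec, it is held for review): it meets criterion K1.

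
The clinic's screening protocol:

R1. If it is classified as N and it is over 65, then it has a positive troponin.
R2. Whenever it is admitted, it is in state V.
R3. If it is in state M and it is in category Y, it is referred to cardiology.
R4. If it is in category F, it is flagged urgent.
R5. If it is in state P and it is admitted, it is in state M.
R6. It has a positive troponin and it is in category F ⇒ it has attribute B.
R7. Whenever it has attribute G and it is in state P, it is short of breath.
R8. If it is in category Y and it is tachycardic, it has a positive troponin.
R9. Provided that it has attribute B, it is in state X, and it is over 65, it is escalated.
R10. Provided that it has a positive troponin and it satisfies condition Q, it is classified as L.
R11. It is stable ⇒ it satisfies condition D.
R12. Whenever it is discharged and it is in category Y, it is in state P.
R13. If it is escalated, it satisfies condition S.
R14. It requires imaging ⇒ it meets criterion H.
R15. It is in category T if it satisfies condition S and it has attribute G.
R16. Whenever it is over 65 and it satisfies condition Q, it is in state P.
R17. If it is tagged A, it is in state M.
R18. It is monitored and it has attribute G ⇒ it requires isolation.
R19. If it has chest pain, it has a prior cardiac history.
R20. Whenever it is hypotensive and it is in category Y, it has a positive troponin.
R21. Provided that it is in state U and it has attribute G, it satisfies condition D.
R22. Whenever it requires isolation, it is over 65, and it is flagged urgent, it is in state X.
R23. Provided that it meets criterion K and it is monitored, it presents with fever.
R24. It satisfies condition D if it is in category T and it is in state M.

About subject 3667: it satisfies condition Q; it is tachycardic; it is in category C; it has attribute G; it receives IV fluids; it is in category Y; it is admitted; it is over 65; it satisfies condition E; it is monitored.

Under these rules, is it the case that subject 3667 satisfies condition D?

Forward chaining from the given facts derives: is in state V, has a positive troponin, is classified as L, is in state P, requires isolation, is in state M, is short of breath, is referred to cardiology.
Rules concluding "it satisfies condition D": R11 needs "it is stable"; R21 needs "it is in state U"; R24 needs "it is in category T" — none of these are established.

No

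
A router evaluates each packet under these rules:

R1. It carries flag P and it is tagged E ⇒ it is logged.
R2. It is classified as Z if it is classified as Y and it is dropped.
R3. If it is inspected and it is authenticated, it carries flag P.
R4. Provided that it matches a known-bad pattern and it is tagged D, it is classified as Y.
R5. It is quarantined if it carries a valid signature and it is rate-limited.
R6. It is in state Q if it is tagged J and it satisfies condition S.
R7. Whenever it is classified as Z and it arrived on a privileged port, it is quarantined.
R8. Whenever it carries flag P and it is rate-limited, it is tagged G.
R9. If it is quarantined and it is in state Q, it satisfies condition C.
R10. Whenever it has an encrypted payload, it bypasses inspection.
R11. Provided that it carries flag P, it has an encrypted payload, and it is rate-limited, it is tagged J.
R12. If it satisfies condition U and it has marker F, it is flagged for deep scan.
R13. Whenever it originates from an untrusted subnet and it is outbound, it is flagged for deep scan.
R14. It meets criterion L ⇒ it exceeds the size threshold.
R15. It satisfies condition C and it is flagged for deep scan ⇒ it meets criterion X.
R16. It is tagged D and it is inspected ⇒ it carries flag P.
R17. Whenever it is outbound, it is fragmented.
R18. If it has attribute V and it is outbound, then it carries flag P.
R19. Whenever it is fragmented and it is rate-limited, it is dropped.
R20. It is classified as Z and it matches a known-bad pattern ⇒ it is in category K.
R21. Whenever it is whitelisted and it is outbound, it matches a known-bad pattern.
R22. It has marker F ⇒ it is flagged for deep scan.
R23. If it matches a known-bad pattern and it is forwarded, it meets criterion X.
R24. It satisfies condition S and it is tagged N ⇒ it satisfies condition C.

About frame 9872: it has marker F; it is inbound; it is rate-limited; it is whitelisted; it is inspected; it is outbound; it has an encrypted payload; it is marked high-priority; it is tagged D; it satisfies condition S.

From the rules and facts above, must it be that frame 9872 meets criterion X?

No

Forward chaining from the given facts derives: bypasses inspection, carries flag P, is fragmented, is dropped, matches a known-bad pattern, is flagged for deep scan, is classified as Y, is tagged G, is tagged J, is classified as Z, is in state Q, is in category K.
Rules concluding "it meets criterion X": R15 needs "it satisfies condition C"; R23 needs "it is forwarded" — none of these are established.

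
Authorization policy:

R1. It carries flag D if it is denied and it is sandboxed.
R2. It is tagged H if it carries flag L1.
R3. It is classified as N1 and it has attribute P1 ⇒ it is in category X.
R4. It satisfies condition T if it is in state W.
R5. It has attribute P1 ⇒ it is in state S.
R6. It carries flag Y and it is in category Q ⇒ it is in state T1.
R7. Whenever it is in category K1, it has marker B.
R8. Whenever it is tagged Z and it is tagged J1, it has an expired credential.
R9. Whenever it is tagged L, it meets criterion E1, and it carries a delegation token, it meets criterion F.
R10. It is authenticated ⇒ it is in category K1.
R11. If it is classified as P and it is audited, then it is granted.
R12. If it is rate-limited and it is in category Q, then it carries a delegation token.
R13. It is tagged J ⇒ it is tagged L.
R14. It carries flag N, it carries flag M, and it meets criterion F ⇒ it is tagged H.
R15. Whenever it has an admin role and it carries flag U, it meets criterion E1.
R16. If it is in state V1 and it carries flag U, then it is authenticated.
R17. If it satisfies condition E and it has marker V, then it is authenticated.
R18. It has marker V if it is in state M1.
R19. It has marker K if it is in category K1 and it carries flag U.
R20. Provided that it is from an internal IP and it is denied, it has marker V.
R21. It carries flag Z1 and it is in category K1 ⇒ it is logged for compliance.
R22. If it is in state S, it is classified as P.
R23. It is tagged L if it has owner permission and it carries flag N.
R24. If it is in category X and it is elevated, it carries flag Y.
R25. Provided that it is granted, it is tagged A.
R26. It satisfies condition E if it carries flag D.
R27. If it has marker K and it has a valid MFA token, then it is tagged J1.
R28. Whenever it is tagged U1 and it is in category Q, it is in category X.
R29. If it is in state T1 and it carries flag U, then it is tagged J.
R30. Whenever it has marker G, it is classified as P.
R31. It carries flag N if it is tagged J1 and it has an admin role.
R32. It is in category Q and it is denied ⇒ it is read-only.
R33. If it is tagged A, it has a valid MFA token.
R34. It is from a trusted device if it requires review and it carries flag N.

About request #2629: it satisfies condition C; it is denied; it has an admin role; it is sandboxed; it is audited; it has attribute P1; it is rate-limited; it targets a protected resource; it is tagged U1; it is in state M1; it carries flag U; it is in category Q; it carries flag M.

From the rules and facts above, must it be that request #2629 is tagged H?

Forward chaining from the given facts derives: carries flag D, is in state S, carries a delegation token, meets criterion E1, has marker V, is classified as P, satisfies condition E, is in category X, is read-only, is granted, is authenticated, is tagged A, has a valid MFA token, is in category K1, has marker K, is tagged J1, carries flag N, has marker B.
Rules concluding "it is tagged H": R2 needs "it carries flag L1"; R14 needs "it meets criterion F" — none of these are established.

No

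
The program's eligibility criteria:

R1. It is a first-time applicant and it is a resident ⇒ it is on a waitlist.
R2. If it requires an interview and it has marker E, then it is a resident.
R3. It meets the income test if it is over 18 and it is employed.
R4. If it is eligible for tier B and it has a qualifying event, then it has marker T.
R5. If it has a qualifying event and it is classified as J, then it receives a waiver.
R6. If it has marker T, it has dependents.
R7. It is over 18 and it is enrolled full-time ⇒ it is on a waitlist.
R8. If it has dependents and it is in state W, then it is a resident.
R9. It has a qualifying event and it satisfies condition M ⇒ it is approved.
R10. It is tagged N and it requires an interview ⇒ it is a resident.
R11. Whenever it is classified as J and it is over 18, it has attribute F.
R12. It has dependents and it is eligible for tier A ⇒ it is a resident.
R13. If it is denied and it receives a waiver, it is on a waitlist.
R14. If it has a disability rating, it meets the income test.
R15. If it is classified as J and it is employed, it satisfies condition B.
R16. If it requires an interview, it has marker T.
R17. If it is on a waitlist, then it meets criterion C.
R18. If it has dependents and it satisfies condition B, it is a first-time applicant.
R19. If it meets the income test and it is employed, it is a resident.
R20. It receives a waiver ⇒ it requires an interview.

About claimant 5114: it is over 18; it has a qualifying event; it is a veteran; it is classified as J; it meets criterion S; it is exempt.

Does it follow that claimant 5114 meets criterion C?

No

Forward chaining from the given facts derives: receives a waiver, has attribute F, requires an interview, has marker T, has dependents.
The only rule concluding "it meets criterion C" is R17, which needs "it is on a waitlist"; that is never established.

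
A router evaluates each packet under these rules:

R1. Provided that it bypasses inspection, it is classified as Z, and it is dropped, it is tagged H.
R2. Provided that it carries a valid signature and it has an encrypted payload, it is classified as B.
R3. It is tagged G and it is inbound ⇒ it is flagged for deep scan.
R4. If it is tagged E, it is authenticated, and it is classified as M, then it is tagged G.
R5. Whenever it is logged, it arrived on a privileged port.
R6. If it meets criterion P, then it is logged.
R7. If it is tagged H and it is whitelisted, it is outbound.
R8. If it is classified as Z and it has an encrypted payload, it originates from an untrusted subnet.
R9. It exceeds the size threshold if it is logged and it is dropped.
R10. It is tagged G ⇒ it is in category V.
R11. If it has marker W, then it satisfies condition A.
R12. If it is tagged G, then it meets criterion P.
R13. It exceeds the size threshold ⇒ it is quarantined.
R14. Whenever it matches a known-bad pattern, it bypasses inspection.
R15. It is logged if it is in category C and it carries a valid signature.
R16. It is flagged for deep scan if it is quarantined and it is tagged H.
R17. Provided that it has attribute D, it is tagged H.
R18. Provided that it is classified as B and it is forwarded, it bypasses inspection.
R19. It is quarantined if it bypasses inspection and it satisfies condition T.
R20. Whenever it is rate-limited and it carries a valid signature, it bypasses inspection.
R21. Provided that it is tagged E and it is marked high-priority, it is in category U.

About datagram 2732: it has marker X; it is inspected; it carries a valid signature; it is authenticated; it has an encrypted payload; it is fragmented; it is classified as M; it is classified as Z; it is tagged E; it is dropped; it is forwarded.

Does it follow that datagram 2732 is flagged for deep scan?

Yes

By R2 (it carries a valid signature, it has an encrypted payload): it is classified as B.
By R4 (it is tagged E, it is authenticated, it is classified as M): it is tagged G.
By R12 (it is tagged G): it meets criterion P.
By R18 (it is classified as B, it is forwarded): it bypasses inspection.
By R1 (it bypasses inspection, it is classified as Z, it is dropped): it is tagged H.
By R6 (it meets criterion P): it is logged.
By R9 (it is logged, it is dropped): it exceeds the size threshold.
By R13 (it exceeds the size threshold): it is quarantined.
By R16 (it is quarantined, it is tagged H): it is flagged for deep scan.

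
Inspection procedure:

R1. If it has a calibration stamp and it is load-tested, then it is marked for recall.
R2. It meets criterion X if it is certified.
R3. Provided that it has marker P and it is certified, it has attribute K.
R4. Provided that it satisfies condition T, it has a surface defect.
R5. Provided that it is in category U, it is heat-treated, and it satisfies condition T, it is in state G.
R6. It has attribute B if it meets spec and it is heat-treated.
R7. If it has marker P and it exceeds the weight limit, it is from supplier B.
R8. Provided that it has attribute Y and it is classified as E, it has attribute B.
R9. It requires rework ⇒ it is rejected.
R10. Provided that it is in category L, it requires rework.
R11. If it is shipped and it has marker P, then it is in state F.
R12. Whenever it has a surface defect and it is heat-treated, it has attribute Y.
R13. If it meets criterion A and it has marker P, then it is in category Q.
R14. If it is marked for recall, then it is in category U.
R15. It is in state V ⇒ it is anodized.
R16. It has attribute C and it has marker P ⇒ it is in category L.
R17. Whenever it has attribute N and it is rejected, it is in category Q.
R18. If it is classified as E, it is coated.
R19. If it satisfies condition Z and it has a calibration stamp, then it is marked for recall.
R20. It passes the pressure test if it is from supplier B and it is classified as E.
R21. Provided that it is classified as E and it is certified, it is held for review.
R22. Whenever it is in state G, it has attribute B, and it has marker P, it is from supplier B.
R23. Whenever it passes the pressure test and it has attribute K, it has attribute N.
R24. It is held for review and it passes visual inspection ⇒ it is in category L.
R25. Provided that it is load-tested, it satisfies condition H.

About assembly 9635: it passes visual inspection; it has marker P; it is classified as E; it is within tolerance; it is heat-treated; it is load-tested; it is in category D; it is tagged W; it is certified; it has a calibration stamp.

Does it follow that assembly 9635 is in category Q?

Forward chaining from the given facts derives: is marked for recall, meets criterion X, has attribute K, is in category U, is coated, is held for review, is in category L, satisfies condition H, requires rework, is rejected.
Rules concluding "it is in category Q": R13 needs "it meets criterion A"; R17 needs "it has attribute N" — none of these are established.

No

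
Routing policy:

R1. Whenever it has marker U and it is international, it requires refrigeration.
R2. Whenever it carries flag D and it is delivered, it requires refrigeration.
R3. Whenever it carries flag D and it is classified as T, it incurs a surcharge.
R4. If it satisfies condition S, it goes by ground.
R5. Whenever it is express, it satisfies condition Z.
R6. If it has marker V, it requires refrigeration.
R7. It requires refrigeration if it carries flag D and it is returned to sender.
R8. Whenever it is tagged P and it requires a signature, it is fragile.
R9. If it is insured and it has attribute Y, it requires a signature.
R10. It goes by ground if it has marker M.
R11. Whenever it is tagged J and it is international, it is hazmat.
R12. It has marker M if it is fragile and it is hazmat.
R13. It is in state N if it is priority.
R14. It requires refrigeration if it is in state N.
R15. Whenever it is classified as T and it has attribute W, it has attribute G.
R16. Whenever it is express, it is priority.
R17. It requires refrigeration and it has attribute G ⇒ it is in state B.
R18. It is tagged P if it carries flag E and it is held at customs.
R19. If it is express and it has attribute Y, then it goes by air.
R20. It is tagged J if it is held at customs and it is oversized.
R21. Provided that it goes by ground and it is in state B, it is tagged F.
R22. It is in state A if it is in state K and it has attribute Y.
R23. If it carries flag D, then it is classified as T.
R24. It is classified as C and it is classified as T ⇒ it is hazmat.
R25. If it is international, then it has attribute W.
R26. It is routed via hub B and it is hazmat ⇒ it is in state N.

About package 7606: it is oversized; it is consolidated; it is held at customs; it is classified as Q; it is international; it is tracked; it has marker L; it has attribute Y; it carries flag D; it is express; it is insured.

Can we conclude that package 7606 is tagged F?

Forward chaining from the given facts derives: satisfies condition Z, requires a signature, is priority, goes by air, is tagged J, is classified as T, has attribute W, incurs a surcharge, is hazmat, is in state N, requires refrigeration, has attribute G, is in state B.
The only rule concluding "it is tagged F" is R21, which needs "it goes by ground"; that is never established.

No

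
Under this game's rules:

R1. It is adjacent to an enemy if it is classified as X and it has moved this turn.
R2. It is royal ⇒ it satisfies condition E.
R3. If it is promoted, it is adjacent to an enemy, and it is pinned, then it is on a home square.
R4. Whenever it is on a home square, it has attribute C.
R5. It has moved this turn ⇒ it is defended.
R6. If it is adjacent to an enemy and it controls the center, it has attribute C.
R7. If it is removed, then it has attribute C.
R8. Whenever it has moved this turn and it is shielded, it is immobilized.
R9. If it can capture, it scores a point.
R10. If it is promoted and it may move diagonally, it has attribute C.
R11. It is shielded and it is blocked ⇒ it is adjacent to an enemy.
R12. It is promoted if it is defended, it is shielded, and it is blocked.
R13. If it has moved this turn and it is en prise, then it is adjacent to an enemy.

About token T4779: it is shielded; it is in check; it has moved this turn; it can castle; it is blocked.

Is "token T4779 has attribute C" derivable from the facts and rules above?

Forward chaining from the given facts derives: is defended, is immobilized, is adjacent to an enemy, is promoted.
Rules concluding "it has attribute C": R4 needs "it is on a home square"; R6 needs "it controls the center"; R7 needs "it is removed"; R10 needs "it may move diagonally" — none of these are established.

No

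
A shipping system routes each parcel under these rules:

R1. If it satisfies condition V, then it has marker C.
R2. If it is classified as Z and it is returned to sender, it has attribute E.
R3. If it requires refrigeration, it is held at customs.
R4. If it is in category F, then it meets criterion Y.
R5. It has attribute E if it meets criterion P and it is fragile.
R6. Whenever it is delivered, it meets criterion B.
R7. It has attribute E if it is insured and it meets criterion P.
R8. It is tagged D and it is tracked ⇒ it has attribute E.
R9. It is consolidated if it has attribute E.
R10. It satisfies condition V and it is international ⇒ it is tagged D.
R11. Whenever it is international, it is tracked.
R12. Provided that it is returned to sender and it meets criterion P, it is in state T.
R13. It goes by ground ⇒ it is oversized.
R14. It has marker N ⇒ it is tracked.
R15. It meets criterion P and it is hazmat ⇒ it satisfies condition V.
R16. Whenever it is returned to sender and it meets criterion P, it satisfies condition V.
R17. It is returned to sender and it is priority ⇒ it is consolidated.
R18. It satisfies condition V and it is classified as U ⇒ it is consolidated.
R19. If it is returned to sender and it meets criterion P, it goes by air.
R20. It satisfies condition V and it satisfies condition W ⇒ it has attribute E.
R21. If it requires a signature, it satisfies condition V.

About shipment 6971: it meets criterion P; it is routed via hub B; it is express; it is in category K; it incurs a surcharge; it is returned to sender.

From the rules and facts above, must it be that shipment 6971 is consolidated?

Forward chaining from the given facts derives: is in state T, satisfies condition V, goes by air, has marker C.
Rules concluding "it is consolidated": R9 needs "it has attribute E"; R17 needs "it is priority"; R18 needs "it is classified as U" — none of these are established.

No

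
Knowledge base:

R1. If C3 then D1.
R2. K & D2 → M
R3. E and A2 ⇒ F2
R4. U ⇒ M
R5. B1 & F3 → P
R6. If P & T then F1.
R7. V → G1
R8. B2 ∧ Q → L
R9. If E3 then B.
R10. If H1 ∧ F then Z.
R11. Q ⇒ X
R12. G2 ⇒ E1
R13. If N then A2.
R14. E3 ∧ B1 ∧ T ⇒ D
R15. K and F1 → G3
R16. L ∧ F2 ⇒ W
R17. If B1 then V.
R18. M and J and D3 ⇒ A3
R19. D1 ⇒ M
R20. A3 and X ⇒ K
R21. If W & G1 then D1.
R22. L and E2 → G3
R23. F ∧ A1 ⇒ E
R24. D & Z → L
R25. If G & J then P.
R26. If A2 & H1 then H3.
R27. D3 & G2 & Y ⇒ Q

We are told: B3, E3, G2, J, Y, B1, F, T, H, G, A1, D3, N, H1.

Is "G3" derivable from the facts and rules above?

Z  (by R10: H1, F)
A2  (by R13: N)
D  (by R14: E3, B1, T)
V  (by R17: B1)
E  (by R23: F, A1)
L  (by R24: D, Z)
P  (by R25: G, J)
Q  (by R27: D3, G2, Y)
F2  (by R3: E, A2)
F1  (by R6: P, T)
G1  (by R7: V)
X  (by R11: Q)
W  (by R16: L, F2)
D1  (by R21: W, G1)
M  (by R19: D1)
A3  (by R18: M, J, D3)
K  (by R20: A3, X)
G3  (by R15: K, F1)

Yes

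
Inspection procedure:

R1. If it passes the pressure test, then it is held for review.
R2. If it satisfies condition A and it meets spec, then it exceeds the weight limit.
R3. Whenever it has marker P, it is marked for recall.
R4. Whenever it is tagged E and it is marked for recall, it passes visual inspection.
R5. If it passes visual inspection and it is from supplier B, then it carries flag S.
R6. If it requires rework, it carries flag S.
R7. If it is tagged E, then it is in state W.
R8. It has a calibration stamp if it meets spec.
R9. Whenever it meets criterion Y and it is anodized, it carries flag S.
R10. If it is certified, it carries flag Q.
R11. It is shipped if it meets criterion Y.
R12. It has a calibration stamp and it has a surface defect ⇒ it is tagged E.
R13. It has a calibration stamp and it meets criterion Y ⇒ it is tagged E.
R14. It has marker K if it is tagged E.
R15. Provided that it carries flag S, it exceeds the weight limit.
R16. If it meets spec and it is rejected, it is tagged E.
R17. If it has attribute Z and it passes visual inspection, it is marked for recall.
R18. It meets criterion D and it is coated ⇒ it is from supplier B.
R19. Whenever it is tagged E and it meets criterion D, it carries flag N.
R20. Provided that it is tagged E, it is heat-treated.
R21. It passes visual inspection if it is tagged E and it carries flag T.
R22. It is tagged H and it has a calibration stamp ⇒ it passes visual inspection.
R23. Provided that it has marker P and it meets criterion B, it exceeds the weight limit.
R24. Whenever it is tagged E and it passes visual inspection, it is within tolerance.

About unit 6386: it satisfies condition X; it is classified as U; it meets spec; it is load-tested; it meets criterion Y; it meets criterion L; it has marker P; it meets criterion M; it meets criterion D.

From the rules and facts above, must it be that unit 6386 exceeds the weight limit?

No

Forward chaining from the given facts derives: is marked for recall, has a calibration stamp, is shipped, is tagged E, has marker K, carries flag N, is heat-treated, passes visual inspection, is in state W, is within tolerance.
Rules concluding "it exceeds the weight limit": R2 needs "it satisfies condition A"; R15 needs "it carries flag S"; R23 needs "it meets criterion B" — none of these are established.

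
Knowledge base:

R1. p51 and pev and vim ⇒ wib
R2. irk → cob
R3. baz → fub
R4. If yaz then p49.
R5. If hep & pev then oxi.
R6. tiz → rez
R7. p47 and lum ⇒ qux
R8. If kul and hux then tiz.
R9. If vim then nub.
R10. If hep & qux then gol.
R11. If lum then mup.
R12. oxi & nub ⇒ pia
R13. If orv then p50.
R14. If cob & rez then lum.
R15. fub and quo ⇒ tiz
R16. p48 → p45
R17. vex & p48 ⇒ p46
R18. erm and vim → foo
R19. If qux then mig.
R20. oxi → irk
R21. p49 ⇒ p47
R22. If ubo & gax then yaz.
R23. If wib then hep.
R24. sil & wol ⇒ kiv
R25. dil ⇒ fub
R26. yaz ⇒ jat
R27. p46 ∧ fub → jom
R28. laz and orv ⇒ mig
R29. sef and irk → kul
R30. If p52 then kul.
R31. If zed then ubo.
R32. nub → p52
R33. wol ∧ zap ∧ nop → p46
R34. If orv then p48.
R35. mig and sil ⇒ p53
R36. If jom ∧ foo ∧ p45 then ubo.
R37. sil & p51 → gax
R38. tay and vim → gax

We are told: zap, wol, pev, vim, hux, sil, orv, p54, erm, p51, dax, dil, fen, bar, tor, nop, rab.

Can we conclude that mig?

wib  (by R1: p51, pev, vim)
nub  (by R9: vim)
foo  (by R18: erm, vim)
hep  (by R23: wib)
fub  (by R25: dil)
p52  (by R32: nub)
p46  (by R33: wol, zap, nop)
p48  (by R34: orv)
gax  (by R37: sil, p51)
oxi  (by R5: hep, pev)
p45  (by R16: p48)
irk  (by R20: oxi)
jom  (by R27: p46, fub)
kul  (by R30: p52)
ubo  (by R36: jom, foo, p45)
cob  (by R2: irk)
tiz  (by R8: kul, hux)
yaz  (by R22: ubo, gax)
p49  (by R4: yaz)
rez  (by R6: tiz)
lum  (by R14: cob, rez)
p47  (by R21: p49)
qux  (by R7: p47, lum)
mig  (by R19: qux)

Yes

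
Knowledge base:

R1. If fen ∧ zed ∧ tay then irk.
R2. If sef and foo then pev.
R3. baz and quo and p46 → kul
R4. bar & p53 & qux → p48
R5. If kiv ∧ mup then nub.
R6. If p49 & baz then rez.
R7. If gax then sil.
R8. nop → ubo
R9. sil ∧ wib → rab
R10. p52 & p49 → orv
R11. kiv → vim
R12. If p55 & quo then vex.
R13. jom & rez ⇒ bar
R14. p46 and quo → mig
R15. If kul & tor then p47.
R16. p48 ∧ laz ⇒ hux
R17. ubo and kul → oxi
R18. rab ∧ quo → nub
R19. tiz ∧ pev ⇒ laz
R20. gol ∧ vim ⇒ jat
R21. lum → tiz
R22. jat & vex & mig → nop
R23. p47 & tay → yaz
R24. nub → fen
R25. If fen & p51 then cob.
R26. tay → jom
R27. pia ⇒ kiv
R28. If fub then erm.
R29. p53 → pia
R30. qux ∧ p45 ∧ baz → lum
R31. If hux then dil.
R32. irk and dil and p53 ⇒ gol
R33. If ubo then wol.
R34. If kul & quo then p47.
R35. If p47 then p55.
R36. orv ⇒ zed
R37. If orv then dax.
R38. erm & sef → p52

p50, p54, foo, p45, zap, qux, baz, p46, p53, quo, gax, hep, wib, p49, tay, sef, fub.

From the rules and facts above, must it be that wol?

Yes

pev  (by R2: sef, foo)
kul  (by R3: baz, quo, p46)
rez  (by R6: p49, baz)
sil  (by R7: gax)
rab  (by R9: sil, wib)
mig  (by R14: p46, quo)
nub  (by R18: rab, quo)
fen  (by R24: nub)
jom  (by R26: tay)
erm  (by R28: fub)
pia  (by R29: p53)
lum  (by R30: qux, p45, baz)
p47  (by R34: kul, quo)
p55  (by R35: p47)
p52  (by R38: erm, sef)
orv  (by R10: p52, p49)
vex  (by R12: p55, quo)
bar  (by R13: jom, rez)
tiz  (by R21: lum)
kiv  (by R27: pia)
zed  (by R36: orv)
irk  (by R1: fen, zed, tay)
p48  (by R4: bar, p53, qux)
vim  (by R11: kiv)
laz  (by R19: tiz, pev)
hux  (by R16: p48, laz)
dil  (by R31: hux)
gol  (by R32: irk, dil, p53)
jat  (by R20: gol, vim)
nop  (by R22: jat, vex, mig)
ubo  (by R8: nop)
wol  (by R33: ubo)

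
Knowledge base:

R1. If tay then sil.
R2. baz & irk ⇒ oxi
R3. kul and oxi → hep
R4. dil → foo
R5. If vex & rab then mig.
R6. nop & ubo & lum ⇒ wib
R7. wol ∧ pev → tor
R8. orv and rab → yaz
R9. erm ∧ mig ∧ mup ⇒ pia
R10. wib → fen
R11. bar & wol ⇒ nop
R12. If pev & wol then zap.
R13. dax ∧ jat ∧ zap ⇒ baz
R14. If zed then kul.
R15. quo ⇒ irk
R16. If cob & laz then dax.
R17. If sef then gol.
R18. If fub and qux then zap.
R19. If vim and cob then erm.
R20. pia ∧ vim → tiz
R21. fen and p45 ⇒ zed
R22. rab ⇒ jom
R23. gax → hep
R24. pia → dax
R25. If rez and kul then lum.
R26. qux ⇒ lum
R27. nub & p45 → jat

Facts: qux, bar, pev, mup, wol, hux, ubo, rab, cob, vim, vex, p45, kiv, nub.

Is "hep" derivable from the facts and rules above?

Forward chaining from the given facts derives: mig, tor, nop, zap, erm, jom, lum, jat, wib, pia, fen, tiz, zed, dax, baz, kul.
Rules concluding hep: R3 needs oxi; R23 needs gax — none of these are established.

No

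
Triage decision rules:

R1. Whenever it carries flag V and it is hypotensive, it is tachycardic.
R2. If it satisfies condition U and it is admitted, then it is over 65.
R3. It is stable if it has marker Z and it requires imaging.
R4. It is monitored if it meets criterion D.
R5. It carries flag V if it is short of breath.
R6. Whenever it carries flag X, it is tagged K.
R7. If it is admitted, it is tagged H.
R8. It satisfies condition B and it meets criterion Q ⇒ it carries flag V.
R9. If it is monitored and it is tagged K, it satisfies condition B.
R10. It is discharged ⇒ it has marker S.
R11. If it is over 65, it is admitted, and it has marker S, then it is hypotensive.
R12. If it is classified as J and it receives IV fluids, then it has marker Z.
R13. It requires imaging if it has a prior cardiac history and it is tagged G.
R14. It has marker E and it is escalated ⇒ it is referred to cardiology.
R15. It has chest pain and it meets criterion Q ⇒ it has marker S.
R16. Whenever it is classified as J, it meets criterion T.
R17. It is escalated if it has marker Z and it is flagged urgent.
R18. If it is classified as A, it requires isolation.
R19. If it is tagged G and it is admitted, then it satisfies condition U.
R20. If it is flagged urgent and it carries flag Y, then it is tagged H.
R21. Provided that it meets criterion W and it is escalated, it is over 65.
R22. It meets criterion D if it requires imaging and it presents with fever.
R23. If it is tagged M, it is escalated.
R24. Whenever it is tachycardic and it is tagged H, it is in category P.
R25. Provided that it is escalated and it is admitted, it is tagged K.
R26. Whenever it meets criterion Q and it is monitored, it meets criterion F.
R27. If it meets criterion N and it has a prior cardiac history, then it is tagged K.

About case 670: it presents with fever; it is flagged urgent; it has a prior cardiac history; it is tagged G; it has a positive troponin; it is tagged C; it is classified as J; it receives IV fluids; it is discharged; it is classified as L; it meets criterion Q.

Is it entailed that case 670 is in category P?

Forward chaining from the given facts derives: has marker S, has marker Z, requires imaging, meets criterion T, is escalated, meets criterion D, is stable, is monitored, meets criterion F.
The only rule concluding "it is in category P" is R24, which needs "it is tachycardic"; that is never established.

No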